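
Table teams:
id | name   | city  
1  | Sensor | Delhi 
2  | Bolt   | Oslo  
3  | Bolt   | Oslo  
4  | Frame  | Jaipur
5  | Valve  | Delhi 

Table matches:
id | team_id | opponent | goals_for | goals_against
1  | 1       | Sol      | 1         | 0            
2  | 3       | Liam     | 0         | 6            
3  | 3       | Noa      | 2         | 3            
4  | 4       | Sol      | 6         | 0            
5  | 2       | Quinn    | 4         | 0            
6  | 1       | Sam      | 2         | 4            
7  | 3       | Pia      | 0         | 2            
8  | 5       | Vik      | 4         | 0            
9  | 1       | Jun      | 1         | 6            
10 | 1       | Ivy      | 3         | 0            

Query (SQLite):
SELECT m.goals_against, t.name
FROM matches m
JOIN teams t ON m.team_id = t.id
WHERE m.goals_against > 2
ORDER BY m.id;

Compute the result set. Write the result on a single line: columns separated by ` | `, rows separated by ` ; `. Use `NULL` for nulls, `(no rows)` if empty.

Each matches row matches the teams row where team_id = teams.id.
Then keep rows with m.goals_against > 2.

6 | Bolt ; 3 | Bolt ; 4 | Sensor ; 6 | Sensor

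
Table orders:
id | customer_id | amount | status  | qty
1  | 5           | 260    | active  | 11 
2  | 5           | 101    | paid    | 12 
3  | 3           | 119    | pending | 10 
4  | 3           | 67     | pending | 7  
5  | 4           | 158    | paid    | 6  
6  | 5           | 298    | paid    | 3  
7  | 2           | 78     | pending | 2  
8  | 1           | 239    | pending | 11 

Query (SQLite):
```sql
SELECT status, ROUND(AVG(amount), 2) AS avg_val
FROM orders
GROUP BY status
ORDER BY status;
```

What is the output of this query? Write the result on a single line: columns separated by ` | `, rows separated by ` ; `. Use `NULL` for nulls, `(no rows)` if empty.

active | 260 ; paid | 185.67 ; pending | 125.75

Partition orders by status; compute ROUND(AVG(amount), 2) within each group.
  active: ids {1} → ROUND(AVG(amount), 2)=260
  paid: ids {2, 5, 6} → ROUND(AVG(amount), 2)=185.67
  pending: ids {3, 4, 7, 8} → ROUND(AVG(amount), 2)=125.75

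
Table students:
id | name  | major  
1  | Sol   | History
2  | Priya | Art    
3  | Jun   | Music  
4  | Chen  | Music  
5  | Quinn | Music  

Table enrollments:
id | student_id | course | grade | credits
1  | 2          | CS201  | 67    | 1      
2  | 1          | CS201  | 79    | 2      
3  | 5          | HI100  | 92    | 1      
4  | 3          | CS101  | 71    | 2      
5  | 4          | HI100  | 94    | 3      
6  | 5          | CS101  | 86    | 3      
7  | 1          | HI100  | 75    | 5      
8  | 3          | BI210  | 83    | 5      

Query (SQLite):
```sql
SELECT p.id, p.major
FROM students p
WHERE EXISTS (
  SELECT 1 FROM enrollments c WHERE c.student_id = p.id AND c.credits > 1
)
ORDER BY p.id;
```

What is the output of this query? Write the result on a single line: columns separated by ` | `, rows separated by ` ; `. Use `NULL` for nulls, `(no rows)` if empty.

1 | History ; 3 | Music ; 4 | Music ; 5 | Music

For each students row, check whether any enrollments with matching student_id has credits > 1.
Keep rows where that is true.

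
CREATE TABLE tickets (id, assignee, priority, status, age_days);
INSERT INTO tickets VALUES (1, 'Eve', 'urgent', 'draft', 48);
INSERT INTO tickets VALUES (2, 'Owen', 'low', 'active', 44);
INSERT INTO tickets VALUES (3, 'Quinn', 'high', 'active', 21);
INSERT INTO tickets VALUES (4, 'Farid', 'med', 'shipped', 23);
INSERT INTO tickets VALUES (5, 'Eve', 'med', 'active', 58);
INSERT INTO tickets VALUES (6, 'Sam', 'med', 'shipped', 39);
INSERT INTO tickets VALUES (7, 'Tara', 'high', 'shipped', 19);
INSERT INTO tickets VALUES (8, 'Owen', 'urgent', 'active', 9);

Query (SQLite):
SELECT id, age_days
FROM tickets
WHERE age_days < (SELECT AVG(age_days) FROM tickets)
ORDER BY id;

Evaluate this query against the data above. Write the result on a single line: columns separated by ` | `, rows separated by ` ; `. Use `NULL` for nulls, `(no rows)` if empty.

Scalar subquery: AVG(age_days) over all tickets rows = 32.625.
Keep rows where age_days < that value.

3 | 21 ; 4 | 23 ; 7 | 19 ; 8 | 9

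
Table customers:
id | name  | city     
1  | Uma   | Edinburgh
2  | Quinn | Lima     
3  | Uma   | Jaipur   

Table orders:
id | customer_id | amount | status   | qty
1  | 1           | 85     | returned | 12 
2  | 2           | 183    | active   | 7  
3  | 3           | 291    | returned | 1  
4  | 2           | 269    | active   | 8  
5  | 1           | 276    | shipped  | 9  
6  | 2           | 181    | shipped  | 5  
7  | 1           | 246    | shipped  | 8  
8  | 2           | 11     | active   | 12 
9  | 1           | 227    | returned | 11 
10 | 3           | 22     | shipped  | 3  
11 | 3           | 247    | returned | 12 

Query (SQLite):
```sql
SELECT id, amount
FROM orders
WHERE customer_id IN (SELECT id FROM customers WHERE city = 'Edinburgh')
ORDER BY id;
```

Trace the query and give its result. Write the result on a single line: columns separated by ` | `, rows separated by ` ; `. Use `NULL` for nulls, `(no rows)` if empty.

1 | 85 ; 5 | 276 ; 7 | 246 ; 9 | 227

Inner query: customers.id where city = 'Edinburgh'.
Outer: keep orders rows whose customer_id is in that set.
Inner query → {1}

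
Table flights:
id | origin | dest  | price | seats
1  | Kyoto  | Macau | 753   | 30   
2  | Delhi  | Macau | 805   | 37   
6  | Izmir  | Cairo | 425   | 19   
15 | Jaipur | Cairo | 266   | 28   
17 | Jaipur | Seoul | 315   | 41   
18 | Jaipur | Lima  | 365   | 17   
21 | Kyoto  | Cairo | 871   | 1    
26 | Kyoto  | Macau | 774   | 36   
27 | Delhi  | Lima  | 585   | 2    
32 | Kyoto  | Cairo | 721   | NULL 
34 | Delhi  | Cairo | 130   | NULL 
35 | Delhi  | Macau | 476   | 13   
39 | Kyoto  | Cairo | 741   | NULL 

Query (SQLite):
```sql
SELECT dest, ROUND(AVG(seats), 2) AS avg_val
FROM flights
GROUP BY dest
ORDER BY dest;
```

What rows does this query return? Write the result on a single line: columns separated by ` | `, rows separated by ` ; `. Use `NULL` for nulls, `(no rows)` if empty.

Partition flights by dest; compute ROUND(AVG(seats), 2) within each group.
  Cairo: ids {6, 15, 21, 32, 34, 39} → ROUND(AVG(seats), 2)=16
  Lima: ids {18, 27} → ROUND(AVG(seats), 2)=9.5
  Macau: ids {1, 2, 26, 35} → ROUND(AVG(seats), 2)=29
  Seoul: ids {17} → ROUND(AVG(seats), 2)=41

Cairo | 16 ; Lima | 9.5 ; Macau | 29 ; Seoul | 41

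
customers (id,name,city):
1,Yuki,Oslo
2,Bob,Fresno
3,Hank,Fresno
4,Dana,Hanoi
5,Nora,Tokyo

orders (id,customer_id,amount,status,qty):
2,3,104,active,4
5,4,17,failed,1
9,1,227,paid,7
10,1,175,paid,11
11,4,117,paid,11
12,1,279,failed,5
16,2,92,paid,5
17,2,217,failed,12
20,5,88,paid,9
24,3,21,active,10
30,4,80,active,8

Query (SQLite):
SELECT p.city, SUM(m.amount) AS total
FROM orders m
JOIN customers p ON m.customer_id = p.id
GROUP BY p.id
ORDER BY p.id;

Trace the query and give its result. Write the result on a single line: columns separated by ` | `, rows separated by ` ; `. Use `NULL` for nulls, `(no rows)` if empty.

Join each orders row to its customers via customer_id.
Group joined rows by customers.id; compute SUM(m.amount) per group.
  1: ids {9, 10, 12} → SUM(m.amount)=681
  2: ids {16, 17} → SUM(m.amount)=309
  3: ids {2, 24} → SUM(m.amount)=125
  4: ids {5, 11, 30} → SUM(m.amount)=214
  5: ids {20} → SUM(m.amount)=88

Oslo | 681 ; Fresno | 309 ; Fresno | 125 ; Hanoi | 214 ; Tokyo | 88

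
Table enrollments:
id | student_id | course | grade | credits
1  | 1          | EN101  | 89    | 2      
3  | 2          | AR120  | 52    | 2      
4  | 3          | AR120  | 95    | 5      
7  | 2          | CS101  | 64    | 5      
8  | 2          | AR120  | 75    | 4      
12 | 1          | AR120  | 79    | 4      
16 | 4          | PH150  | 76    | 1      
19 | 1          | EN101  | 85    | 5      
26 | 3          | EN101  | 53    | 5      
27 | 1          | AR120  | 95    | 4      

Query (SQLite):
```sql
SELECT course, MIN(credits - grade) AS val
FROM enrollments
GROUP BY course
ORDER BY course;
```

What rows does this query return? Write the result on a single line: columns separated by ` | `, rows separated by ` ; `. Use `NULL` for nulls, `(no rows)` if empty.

AR120 | -91 ; CS101 | -59 ; EN101 | -87 ; PH150 | -75

For each row compute credits - grade.
Group by course; take MIN of the expression per group.
  AR120: ids {3, 4, 8, 12, 27} → MIN(credits - grade)=-91
  CS101: ids {7} → MIN(credits - grade)=-59
  EN101: ids {1, 19, 26} → MIN(credits - grade)=-87
  PH150: ids {16} → MIN(credits - grade)=-75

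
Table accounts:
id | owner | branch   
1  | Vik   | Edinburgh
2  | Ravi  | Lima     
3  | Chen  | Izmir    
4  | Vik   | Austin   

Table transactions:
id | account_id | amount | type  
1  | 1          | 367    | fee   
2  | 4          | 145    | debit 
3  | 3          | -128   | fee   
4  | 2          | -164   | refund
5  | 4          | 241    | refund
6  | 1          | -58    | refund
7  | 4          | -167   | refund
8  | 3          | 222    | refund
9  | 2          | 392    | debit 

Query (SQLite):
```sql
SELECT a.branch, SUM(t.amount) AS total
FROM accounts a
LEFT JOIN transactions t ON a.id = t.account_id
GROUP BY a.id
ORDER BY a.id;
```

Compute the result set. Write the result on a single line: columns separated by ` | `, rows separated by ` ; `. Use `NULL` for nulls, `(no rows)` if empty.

LEFT JOIN keeps every accounts row; unmatched ones get NULL for transactions columns.
Group by accounts.id and compute SUM(t.amount). SUM over an all-NULL group is NULL.
  1: ids {1, 6} → SUM(t.amount)=309
  2: ids {4, 9} → SUM(t.amount)=228
  3: ids {3, 8} → SUM(t.amount)=94
  4: ids {2, 5, 7} → SUM(t.amount)=219

Edinburgh | 309 ; Lima | 228 ; Izmir | 94 ; Austin | 219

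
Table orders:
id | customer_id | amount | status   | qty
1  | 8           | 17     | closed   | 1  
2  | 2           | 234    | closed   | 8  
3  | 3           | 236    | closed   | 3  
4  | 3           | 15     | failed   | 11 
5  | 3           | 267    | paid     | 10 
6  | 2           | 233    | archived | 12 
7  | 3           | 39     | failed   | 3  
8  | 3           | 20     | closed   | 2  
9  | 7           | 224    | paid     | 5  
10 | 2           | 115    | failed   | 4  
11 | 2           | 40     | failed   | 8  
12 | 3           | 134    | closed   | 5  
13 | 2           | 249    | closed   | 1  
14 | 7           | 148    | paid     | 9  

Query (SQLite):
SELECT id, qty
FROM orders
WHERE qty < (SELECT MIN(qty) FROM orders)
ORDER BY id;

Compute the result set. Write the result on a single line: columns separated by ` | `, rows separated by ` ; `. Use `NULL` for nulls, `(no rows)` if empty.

(no rows)

Scalar subquery: MIN(qty) over all orders rows = 1.
Keep rows where qty < that value.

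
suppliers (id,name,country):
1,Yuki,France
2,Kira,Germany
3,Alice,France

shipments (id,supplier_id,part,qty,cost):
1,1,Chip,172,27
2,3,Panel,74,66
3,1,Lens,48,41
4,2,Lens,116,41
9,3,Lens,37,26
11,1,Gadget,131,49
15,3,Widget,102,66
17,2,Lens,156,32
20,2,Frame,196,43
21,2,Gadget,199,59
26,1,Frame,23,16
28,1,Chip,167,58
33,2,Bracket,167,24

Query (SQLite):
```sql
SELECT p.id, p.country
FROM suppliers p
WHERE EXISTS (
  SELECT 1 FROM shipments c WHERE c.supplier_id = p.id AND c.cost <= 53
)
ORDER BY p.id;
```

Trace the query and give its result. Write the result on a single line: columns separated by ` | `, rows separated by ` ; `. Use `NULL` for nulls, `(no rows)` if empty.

1 | France ; 2 | Germany ; 3 | France

For each suppliers row, check whether any shipments with matching supplier_id has cost <= 53.
Keep rows where that is true.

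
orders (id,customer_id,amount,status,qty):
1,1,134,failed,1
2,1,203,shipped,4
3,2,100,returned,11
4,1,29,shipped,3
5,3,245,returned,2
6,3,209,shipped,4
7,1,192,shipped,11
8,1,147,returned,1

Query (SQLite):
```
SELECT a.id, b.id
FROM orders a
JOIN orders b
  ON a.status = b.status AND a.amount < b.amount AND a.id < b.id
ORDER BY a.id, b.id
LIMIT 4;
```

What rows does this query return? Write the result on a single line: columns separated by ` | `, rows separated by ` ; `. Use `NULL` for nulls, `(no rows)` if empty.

Pairs (a,b) with same status, a.amount < b.amount, a.id < b.id.
status groups: failed:{1} returned:{3,5,8} shipped:{2,4,6,7}
Ordered by (a.id, b.id); first 4.

2 | 6 ; 3 | 5 ; 3 | 8 ; 4 | 6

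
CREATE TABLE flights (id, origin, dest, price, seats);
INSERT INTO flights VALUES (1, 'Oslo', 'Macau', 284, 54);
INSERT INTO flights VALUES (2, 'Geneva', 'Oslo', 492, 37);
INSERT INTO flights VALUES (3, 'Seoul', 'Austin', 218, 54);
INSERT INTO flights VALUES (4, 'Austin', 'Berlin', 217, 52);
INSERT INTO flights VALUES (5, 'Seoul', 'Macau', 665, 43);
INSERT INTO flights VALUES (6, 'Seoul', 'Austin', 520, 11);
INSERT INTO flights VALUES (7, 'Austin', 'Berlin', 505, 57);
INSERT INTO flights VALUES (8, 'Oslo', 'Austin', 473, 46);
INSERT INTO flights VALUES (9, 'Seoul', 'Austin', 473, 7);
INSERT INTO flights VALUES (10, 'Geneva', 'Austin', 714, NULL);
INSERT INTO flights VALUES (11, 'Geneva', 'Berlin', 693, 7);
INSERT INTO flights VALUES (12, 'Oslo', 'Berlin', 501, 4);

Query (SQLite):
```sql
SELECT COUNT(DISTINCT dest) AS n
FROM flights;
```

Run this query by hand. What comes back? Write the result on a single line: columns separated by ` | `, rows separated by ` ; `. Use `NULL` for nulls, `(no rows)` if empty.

4

Count distinct non-NULL dest values.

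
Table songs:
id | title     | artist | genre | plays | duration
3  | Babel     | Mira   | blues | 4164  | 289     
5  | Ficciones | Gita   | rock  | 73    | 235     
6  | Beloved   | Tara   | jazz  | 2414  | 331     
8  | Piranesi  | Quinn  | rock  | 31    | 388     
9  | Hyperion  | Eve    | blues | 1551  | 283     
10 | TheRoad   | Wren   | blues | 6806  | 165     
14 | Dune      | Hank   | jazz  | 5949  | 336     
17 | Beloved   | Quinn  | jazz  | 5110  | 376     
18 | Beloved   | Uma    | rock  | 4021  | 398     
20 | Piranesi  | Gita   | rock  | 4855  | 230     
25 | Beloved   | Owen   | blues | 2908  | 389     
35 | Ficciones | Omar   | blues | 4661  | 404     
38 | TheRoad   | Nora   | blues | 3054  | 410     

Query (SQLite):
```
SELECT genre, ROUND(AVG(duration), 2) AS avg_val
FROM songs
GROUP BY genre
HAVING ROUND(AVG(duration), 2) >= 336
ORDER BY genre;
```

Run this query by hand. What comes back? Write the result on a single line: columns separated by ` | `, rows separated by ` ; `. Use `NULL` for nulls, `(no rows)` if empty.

jazz | 347.67

Partition songs by genre; compute ROUND(AVG(duration), 2) within each group.
HAVING: keep groups where ROUND(AVG(duration), 2) >= 336.
  blues: ids {3, 9, 10, 25, 35, 38} → ROUND(AVG(duration), 2)=323.33
  jazz: ids {6, 14, 17} → ROUND(AVG(duration), 2)=347.67
  rock: ids {5, 8, 18, 20} → ROUND(AVG(duration), 2)=312.75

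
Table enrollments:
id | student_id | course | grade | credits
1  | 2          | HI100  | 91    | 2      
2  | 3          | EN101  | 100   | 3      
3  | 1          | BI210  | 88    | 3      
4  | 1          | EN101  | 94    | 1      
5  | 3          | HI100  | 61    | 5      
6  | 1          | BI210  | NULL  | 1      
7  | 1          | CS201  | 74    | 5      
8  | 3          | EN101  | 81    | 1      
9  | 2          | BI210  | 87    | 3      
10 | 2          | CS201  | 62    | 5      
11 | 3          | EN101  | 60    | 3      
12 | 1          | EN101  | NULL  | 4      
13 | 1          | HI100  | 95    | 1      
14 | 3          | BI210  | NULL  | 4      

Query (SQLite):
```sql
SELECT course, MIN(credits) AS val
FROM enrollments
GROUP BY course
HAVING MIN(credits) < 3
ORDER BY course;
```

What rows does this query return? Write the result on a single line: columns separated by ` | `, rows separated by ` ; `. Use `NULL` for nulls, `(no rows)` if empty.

BI210 | 1 ; EN101 | 1 ; HI100 | 1

Partition enrollments by course; compute MIN(credits) within each group.
HAVING: keep groups where MIN(credits) < 3.
  BI210: ids {3, 6, 9, 14} → MIN(credits)=1
  CS201: ids {7, 10} → MIN(credits)=5
  EN101: ids {2, 4, 8, 11, 12} → MIN(credits)=1
  HI100: ids {1, 5, 13} → MIN(credits)=1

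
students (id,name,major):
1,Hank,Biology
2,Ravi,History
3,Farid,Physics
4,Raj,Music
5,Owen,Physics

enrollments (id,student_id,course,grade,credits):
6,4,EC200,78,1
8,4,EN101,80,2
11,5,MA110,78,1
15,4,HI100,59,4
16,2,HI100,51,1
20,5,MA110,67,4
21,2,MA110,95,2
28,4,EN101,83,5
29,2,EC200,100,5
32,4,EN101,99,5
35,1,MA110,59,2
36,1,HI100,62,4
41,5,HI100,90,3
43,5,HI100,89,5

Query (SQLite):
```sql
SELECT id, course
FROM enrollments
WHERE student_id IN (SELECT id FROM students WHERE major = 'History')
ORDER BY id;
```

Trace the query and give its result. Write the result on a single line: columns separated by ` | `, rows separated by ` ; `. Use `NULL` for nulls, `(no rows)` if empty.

Inner query: students.id where major = 'History'.
Outer: keep enrollments rows whose student_id is in that set.
Inner query → {2}

16 | HI100 ; 21 | MA110 ; 29 | EC200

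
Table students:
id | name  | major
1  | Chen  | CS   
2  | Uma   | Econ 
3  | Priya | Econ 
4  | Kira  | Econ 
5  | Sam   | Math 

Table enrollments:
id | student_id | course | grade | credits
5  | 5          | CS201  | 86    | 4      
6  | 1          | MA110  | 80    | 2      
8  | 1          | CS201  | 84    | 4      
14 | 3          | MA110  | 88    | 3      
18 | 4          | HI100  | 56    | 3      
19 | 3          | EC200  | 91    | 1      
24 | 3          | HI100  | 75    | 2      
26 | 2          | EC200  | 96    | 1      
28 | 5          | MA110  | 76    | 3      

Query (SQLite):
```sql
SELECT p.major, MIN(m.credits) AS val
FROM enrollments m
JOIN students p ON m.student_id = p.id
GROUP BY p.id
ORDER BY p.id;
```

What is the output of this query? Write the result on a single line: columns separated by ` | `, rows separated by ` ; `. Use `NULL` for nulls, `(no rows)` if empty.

CS | 2 ; Econ | 1 ; Econ | 1 ; Econ | 3 ; Math | 3

Join each enrollments row to its students via student_id.
Group joined rows by students.id; compute MIN(m.credits) per group.
  1: ids {6, 8} → MIN(m.credits)=2
  2: ids {26} → MIN(m.credits)=1
  3: ids {14, 19, 24} → MIN(m.credits)=1
  4: ids {18} → MIN(m.credits)=3
  5: ids {5, 28} → MIN(m.credits)=3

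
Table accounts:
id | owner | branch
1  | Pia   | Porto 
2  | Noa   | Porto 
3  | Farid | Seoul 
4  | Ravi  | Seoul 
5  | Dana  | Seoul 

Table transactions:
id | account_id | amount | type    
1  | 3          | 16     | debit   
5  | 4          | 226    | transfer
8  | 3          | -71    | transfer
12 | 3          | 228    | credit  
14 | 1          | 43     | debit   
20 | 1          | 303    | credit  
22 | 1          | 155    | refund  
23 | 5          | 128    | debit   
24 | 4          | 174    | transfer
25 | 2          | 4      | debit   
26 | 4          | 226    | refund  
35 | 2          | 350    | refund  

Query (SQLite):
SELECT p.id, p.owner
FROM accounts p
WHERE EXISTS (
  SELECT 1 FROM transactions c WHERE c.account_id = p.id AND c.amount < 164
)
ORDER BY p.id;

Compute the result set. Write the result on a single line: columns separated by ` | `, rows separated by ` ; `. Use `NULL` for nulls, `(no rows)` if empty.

For each accounts row, check whether any transactions with matching account_id has amount < 164.
Keep rows where that is true.

1 | Pia ; 2 | Noa ; 3 | Farid ; 5 | Dana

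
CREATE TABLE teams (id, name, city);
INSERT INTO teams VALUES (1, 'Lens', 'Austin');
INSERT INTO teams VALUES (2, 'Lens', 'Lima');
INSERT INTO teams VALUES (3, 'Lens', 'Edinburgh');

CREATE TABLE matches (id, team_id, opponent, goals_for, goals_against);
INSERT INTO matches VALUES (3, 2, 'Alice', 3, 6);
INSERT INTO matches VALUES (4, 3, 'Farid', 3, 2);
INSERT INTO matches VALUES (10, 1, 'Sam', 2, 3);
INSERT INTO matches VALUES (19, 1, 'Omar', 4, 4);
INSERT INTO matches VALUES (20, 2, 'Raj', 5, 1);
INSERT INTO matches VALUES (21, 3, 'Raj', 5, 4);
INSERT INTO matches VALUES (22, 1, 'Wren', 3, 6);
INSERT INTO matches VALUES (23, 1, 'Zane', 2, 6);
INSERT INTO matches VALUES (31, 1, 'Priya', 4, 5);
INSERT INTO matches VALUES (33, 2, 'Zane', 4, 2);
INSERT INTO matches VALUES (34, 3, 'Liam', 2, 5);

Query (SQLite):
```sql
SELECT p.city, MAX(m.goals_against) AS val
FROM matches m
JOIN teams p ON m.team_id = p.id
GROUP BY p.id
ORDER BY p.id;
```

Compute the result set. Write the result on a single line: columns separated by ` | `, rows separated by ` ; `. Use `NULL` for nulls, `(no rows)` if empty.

Join each matches row to its teams via team_id.
Group joined rows by teams.id; compute MAX(m.goals_against) per group.
  1: ids {10, 19, 22, 23, 31} → MAX(m.goals_against)=6
  2: ids {3, 20, 33} → MAX(m.goals_against)=6
  3: ids {4, 21, 34} → MAX(m.goals_against)=5

Austin | 6 ; Lima | 6 ; Edinburgh | 5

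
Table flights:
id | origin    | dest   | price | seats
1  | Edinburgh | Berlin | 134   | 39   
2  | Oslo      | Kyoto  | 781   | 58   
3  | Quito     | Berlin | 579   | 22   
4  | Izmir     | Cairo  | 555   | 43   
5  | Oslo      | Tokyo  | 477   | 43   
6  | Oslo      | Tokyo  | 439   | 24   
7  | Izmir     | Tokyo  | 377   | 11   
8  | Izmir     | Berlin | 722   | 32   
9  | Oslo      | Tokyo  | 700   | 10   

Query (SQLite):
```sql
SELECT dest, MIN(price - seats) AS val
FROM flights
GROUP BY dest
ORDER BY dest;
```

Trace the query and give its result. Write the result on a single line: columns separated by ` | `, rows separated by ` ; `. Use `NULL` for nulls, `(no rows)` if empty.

Berlin | 95 ; Cairo | 512 ; Kyoto | 723 ; Tokyo | 366

For each row compute price - seats.
Group by dest; take MIN of the expression per group.
  Berlin: ids {1, 3, 8} → MIN(price - seats)=95
  Cairo: ids {4} → MIN(price - seats)=512
  Kyoto: ids {2} → MIN(price - seats)=723
  Tokyo: ids {5, 6, 7, 9} → MIN(price - seats)=366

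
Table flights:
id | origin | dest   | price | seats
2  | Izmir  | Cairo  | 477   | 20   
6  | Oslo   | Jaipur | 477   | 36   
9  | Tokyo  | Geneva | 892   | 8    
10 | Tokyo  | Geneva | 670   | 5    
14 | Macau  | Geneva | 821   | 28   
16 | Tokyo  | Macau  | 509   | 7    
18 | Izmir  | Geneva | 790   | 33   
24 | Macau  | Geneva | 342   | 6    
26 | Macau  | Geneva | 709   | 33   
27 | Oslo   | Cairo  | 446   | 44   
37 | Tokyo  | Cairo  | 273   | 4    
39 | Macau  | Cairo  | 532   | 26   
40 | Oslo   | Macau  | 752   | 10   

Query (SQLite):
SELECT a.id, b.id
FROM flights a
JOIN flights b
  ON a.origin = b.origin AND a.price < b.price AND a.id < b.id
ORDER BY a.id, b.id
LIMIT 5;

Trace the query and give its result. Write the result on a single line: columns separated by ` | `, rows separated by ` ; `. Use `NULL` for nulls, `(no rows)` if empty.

Pairs (a,b) with same origin, a.price < b.price, a.id < b.id.
origin groups: Izmir:{2,18} Macau:{14,24,26,39} Oslo:{6,27,40} Tokyo:{9,10,16,37}
Ordered by (a.id, b.id); first 5.

2 | 18 ; 6 | 40 ; 24 | 26 ; 24 | 39 ; 27 | 40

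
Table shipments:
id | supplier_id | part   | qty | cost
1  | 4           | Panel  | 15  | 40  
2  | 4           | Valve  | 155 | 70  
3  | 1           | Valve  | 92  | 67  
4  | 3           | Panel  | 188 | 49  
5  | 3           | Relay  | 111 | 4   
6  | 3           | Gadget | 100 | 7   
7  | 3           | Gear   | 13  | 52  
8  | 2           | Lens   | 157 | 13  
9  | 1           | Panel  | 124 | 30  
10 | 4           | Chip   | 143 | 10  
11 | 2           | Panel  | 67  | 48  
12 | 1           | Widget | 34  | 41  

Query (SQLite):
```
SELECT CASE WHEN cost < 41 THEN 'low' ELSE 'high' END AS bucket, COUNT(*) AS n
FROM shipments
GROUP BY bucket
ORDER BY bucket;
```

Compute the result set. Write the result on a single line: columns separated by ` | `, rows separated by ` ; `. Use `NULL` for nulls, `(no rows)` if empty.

high | 6 ; low | 6

Bucket rows by cost < 41 → 'low' else 'high'; count each bucket.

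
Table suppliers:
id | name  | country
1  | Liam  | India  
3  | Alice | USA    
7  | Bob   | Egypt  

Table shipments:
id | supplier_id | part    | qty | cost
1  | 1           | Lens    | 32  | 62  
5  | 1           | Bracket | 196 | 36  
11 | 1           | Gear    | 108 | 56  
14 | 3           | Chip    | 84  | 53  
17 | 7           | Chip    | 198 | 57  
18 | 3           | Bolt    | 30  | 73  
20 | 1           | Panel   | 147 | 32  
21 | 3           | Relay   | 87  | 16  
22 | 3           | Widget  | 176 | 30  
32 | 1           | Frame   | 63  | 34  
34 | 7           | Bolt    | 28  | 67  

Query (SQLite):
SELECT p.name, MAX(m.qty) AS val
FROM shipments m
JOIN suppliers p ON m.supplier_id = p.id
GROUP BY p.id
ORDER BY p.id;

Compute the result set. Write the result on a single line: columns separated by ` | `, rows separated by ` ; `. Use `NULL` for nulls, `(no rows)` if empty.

Liam | 196 ; Alice | 176 ; Bob | 198

Join each shipments row to its suppliers via supplier_id.
Group joined rows by suppliers.id; compute MAX(m.qty) per group.
  1: ids {1, 5, 11, 20, 32} → MAX(m.qty)=196
  3: ids {14, 18, 21, 22} → MAX(m.qty)=176
  7: ids {17, 34} → MAX(m.qty)=198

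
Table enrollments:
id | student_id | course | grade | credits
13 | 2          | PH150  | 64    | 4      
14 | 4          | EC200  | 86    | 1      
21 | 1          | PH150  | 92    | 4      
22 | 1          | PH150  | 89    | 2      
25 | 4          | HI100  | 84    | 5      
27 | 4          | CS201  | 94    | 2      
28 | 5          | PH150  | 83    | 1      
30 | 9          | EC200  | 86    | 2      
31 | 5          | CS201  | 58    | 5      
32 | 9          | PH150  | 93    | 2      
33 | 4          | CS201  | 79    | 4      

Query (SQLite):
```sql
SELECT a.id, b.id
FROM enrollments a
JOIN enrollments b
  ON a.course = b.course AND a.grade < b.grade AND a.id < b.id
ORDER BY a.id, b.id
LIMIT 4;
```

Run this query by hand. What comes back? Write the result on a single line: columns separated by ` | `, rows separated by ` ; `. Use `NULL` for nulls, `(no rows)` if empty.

Pairs (a,b) with same course, a.grade < b.grade, a.id < b.id.
course groups: CS201:{27,31,33} EC200:{14,30} HI100:{25} PH150:{13,21,22,28,32}
Ordered by (a.id, b.id); first 4.

13 | 21 ; 13 | 22 ; 13 | 28 ; 13 | 32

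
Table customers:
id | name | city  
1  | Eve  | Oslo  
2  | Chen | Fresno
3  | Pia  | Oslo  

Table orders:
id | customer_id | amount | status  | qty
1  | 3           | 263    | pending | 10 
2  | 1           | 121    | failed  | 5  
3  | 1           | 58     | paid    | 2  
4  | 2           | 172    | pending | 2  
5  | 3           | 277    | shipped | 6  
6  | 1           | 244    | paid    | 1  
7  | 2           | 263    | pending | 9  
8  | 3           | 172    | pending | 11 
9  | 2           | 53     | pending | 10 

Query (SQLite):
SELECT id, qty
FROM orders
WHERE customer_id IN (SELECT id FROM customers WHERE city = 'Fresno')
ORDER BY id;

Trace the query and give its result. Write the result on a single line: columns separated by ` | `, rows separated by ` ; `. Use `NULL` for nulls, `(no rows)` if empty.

4 | 2 ; 7 | 9 ; 9 | 10

Inner query: customers.id where city = 'Fresno'.
Outer: keep orders rows whose customer_id is in that set.
Inner query → {2}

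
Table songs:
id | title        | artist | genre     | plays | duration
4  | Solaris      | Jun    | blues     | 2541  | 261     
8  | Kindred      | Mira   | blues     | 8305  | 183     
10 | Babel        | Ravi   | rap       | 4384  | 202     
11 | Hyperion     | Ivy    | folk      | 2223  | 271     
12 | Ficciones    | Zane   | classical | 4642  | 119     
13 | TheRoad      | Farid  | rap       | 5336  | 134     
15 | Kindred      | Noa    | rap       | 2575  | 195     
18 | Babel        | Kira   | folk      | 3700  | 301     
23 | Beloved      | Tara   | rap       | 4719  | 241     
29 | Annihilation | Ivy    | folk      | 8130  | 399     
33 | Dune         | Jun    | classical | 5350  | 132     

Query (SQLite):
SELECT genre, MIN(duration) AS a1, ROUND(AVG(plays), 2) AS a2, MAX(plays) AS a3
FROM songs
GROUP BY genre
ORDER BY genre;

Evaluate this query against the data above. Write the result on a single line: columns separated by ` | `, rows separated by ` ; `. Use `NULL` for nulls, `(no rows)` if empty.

blues | 183 | 5423 | 8305 ; classical | 119 | 4996 | 5350 ; folk | 271 | 4684.33 | 8130 ; rap | 134 | 4253.5 | 5336

Group songs by genre.
Per group compute: MIN(duration), ROUND(AVG(plays), 2), MAX(plays).
  blues: ids {4, 8} → MIN(duration)=183, ROUND(AVG(plays), 2)=5423, MAX(plays)=8305
  classical: ids {12, 33} → MIN(duration)=119, ROUND(AVG(plays), 2)=4996, MAX(plays)=5350
  folk: ids {11, 18, 29} → MIN(duration)=271, ROUND(AVG(plays), 2)=4684.33, MAX(plays)=8130
  rap: ids {10, 13, 15, 23} → MIN(duration)=134, ROUND(AVG(plays), 2)=4253.5, MAX(plays)=5336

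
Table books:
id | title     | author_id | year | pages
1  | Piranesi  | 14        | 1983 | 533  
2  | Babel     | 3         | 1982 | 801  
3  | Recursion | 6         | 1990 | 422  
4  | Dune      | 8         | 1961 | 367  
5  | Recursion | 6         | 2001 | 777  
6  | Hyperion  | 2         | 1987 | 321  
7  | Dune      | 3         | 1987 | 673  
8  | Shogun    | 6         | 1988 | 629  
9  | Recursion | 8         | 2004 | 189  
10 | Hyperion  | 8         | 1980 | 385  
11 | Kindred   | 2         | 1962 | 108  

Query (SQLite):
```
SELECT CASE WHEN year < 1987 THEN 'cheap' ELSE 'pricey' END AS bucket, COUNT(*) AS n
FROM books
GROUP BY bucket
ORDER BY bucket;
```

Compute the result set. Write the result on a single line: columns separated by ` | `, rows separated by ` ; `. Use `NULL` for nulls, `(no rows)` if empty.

Bucket rows by year < 1987 → 'cheap' else 'pricey'; count each bucket.

cheap | 5 ; pricey | 6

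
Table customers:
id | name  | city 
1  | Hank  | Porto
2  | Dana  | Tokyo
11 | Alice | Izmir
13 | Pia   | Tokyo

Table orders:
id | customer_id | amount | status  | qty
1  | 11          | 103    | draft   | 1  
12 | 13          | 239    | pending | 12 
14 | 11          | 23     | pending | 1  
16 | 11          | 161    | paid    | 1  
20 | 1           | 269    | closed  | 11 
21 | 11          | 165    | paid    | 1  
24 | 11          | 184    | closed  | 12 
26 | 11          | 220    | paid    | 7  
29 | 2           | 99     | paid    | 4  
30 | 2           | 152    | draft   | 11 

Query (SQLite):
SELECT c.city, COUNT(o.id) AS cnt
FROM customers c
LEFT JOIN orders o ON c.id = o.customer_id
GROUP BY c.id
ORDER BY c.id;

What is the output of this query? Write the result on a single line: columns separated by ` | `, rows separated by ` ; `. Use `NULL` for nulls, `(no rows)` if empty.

Porto | 1 ; Tokyo | 2 ; Izmir | 6 ; Tokyo | 1

LEFT JOIN keeps every customers row; unmatched ones get NULL for orders columns.
Group by customers.id and compute COUNT(o.id). COUNT(col) of an all-NULL group is 0.
  1: ids {20} → COUNT(o.id)=1
  2: ids {29, 30} → COUNT(o.id)=2
  11: ids {1, 14, 16, 21, 24, 26} → COUNT(o.id)=6
  13: ids {12} → COUNT(o.id)=1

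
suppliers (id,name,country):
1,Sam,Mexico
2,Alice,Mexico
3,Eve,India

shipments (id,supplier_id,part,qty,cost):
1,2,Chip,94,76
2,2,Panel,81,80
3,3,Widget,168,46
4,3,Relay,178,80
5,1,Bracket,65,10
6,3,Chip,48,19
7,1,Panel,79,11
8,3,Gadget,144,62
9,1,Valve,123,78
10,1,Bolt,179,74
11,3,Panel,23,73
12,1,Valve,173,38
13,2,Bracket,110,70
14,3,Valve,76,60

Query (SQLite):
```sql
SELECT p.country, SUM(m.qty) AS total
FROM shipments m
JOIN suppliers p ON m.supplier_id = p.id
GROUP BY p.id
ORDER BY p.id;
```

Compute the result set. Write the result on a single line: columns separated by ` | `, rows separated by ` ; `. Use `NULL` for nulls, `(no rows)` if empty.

Join each shipments row to its suppliers via supplier_id.
Group joined rows by suppliers.id; compute SUM(m.qty) per group.
  1: ids {5, 7, 9, 10, 12} → SUM(m.qty)=619
  2: ids {1, 2, 13} → SUM(m.qty)=285
  3: ids {3, 4, 6, 8, 11, 14} → SUM(m.qty)=637

Mexico | 619 ; Mexico | 285 ; India | 637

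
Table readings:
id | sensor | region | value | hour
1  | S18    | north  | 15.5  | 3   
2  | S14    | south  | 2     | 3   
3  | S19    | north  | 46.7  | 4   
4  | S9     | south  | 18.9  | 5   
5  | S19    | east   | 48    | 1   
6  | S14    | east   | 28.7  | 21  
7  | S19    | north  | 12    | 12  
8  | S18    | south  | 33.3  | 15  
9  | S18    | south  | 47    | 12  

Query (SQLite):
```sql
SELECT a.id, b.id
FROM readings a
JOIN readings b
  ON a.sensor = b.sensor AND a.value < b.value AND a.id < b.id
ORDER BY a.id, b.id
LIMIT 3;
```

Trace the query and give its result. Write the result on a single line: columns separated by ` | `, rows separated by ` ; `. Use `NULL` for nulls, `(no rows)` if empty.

1 | 8 ; 1 | 9 ; 2 | 6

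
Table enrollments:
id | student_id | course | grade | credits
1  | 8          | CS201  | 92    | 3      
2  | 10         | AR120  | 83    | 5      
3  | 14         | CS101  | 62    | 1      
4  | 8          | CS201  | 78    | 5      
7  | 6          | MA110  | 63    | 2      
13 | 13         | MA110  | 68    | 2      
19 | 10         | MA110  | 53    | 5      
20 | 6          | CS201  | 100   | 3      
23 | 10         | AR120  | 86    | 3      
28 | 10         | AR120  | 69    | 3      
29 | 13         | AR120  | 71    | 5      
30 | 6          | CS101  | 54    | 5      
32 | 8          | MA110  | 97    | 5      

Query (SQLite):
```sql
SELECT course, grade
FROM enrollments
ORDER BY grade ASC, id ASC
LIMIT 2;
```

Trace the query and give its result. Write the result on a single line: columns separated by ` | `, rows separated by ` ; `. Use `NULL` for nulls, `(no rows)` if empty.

MA110 | 53 ; CS101 | 54

Sort by grade asc, tiebreak id asc: (53, id=19), (54, id=30), (62, id=3), (63, id=7), (68, id=13) …. Take first 2.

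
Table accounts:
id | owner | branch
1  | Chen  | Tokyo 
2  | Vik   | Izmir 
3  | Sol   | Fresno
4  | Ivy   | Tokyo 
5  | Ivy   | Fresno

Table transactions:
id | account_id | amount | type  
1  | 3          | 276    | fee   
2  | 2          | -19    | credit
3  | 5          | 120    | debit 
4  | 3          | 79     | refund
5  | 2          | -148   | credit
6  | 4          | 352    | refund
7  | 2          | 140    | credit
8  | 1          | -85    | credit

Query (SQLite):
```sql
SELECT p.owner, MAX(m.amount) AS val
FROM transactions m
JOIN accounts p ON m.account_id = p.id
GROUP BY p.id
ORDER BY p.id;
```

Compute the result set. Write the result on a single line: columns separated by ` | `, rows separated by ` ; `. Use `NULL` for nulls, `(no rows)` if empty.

Chen | -85 ; Vik | 140 ; Sol | 276 ; Ivy | 352 ; Ivy | 120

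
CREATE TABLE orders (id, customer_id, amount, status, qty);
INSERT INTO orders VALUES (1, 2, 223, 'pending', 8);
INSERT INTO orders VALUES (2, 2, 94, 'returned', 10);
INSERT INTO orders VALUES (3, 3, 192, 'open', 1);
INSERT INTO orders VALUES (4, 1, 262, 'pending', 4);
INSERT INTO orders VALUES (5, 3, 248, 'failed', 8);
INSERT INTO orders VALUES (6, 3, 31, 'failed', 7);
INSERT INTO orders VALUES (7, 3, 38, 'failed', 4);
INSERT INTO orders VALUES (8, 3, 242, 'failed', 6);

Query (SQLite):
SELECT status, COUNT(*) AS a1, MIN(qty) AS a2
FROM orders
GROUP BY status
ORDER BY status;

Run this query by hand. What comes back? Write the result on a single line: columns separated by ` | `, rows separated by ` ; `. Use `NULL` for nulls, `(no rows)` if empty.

failed | 4 | 4 ; open | 1 | 1 ; pending | 2 | 4 ; returned | 1 | 10

Group orders by status.
Per group compute: COUNT(*), MIN(qty).
  failed: ids {5, 6, 7, 8} → COUNT(*)=4, MIN(qty)=4
  open: ids {3} → COUNT(*)=1, MIN(qty)=1
  pending: ids {1, 4} → COUNT(*)=2, MIN(qty)=4
  returned: ids {2} → COUNT(*)=1, MIN(qty)=10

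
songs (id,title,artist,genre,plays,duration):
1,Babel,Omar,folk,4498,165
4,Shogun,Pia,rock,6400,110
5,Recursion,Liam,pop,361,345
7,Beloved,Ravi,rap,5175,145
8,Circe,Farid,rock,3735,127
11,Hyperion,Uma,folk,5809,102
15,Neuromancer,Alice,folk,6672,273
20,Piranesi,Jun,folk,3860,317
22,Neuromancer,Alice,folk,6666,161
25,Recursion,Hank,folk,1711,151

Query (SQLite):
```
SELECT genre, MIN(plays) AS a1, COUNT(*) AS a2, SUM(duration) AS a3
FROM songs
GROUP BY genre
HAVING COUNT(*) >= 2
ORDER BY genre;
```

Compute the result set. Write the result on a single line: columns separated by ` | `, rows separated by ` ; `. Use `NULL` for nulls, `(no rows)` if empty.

folk | 1711 | 6 | 1169 ; rock | 3735 | 2 | 237

Group songs by genre.
Per group compute: MIN(plays), COUNT(*), SUM(duration).
HAVING: drop groups with fewer than 2 rows.
  folk: ids {1, 11, 15, 20, 22, 25} → MIN(plays)=1711, COUNT(*)=6, SUM(duration)=1169
  pop: ids {5} → MIN(plays)=361, COUNT(*)=1, SUM(duration)=345
  rap: ids {7} → MIN(plays)=5175, COUNT(*)=1, SUM(duration)=145
  rock: ids {4, 8} → MIN(plays)=3735, COUNT(*)=2, SUM(duration)=237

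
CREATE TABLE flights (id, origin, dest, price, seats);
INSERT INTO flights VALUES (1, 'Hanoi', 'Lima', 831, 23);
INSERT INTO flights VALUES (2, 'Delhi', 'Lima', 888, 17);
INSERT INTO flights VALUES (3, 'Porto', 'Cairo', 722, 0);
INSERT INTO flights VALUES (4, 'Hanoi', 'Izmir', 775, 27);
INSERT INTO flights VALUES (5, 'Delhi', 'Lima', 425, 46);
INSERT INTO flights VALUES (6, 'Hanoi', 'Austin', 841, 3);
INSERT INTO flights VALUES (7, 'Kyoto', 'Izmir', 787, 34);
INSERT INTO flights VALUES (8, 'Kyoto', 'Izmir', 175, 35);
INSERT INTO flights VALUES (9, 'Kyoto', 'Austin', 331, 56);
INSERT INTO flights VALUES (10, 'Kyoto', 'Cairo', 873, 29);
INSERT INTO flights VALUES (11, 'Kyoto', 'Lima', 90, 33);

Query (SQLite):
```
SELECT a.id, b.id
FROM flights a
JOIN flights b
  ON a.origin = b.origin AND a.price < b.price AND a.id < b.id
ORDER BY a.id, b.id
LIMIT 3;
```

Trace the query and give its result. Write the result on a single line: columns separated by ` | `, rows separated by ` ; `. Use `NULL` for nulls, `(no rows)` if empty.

Pairs (a,b) with same origin, a.price < b.price, a.id < b.id.
origin groups: Delhi:{2,5} Hanoi:{1,4,6} Kyoto:{7,8,9,10,11} Porto:{3}
Ordered by (a.id, b.id); first 3.

1 | 6 ; 4 | 6 ; 7 | 10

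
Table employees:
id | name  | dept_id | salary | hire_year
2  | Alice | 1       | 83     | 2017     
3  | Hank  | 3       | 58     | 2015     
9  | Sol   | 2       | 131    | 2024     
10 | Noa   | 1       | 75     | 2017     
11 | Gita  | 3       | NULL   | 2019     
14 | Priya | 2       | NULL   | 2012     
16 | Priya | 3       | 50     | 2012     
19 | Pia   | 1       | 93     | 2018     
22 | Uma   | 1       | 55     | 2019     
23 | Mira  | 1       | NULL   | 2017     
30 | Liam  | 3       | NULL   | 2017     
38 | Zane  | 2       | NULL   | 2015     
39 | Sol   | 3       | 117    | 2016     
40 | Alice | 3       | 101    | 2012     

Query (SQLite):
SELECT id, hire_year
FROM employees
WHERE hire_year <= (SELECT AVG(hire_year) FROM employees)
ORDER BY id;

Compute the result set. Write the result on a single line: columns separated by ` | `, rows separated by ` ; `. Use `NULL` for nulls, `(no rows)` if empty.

Scalar subquery: AVG(hire_year) over all employees rows = 2016.428571 (≈; comparison uses full precision).
Keep rows where hire_year <= that value.

3 | 2015 ; 14 | 2012 ; 16 | 2012 ; 38 | 2015 ; 39 | 2016 ; 40 | 2012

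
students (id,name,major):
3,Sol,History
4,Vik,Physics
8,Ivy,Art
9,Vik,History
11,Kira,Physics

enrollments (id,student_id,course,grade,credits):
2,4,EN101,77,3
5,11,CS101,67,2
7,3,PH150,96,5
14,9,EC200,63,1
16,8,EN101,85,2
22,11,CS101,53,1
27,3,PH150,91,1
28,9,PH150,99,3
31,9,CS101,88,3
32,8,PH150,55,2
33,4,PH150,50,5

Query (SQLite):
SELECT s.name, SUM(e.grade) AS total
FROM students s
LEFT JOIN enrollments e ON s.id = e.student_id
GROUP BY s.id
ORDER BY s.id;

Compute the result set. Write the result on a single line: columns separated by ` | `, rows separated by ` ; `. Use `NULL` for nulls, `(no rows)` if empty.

LEFT JOIN keeps every students row; unmatched ones get NULL for enrollments columns.
Group by students.id and compute SUM(e.grade). SUM over an all-NULL group is NULL.
  3: ids {7, 27} → SUM(e.grade)=187
  4: ids {2, 33} → SUM(e.grade)=127
  8: ids {16, 32} → SUM(e.grade)=140
  9: ids {14, 28, 31} → SUM(e.grade)=250
  11: ids {5, 22} → SUM(e.grade)=120

Sol | 187 ; Vik | 127 ; Ivy | 140 ; Vik | 250 ; Kira | 120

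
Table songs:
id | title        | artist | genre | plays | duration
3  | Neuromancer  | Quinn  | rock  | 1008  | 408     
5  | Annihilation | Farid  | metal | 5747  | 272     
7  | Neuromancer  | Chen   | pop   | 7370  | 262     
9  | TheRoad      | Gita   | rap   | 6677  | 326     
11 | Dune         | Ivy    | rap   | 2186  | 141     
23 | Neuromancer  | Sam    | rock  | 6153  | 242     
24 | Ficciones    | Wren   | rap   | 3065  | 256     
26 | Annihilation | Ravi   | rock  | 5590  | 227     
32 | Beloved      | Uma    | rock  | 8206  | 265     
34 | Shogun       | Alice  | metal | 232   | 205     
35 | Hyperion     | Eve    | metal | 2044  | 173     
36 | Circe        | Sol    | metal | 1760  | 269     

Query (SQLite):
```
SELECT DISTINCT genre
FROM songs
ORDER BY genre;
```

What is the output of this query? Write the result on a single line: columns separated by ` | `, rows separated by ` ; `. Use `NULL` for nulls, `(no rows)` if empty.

Collect distinct genre values from songs.

metal ; pop ; rap ; rock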